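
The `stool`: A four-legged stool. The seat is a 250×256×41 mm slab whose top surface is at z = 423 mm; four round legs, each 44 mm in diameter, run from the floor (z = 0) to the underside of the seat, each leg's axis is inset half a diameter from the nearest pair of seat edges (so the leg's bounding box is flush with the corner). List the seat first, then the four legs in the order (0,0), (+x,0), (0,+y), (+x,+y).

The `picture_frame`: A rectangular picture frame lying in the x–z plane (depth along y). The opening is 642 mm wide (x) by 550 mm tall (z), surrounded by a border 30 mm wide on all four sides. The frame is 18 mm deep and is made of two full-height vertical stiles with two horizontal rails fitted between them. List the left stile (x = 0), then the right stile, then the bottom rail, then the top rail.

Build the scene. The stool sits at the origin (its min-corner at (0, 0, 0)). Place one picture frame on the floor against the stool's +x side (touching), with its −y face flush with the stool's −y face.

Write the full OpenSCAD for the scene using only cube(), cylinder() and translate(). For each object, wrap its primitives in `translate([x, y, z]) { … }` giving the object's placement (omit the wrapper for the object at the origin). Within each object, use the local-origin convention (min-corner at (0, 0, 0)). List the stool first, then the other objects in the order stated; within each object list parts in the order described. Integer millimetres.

translate([0, 0, 382]) cube([250, 256, 41]);
translate([22, 22, 0]) cylinder(h = 382, r = 22);
translate([228, 22, 0]) cylinder(h = 382, r = 22);
translate([22, 234, 0]) cylinder(h = 382, r = 22);
translate([228, 234, 0]) cylinder(h = 382, r = 22);
translate([250, 0, 0]) {
  cube([30, 18, 610]);
  translate([672, 0, 0]) cube([30, 18, 610]);
  translate([30, 0, 0]) cube([642, 18, 30]);
  translate([30, 0, 580]) cube([642, 18, 30]);
}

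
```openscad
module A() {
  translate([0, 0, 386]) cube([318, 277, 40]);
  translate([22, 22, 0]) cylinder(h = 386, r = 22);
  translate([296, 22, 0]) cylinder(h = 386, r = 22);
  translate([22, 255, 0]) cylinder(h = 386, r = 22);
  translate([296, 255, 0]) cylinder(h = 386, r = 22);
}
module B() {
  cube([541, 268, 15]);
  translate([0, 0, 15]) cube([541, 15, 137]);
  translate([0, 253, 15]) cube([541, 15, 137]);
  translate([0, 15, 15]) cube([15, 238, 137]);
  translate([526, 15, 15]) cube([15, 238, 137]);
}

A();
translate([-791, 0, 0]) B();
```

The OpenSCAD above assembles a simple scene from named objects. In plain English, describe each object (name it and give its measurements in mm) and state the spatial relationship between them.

A is a four-legged stool. The seat is 318×277 mm, 40 mm thick, top at z = 426 mm. It stands on four round legs, each 44 mm in diameter, from z = 0 to the seat underside, each leg's axis is inset half a diameter from the nearest pair of seat edges (so the leg's bounding box is flush with the corner).

B is an open-topped rectangular box: outside dimensions 541×268×152 mm, with a uniform wall and base thickness of 15 mm. The base is a full 541×268 slab on the floor; four walls sit on top of the base. The front and back walls (the −y and +y sides) span the full width; the two side walls fit between them.

The open box is on the floor beside the stool on its −x side.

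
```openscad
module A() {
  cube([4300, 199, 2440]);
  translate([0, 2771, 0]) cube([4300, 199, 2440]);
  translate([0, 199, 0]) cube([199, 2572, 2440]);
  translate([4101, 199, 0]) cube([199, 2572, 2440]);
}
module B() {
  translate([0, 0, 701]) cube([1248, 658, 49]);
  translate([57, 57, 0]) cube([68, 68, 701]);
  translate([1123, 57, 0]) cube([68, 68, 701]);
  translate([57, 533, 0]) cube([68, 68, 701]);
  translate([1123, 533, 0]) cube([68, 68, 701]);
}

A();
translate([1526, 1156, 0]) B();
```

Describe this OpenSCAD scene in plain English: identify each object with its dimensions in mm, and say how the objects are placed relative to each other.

A is the wall frame of a small rectangular building: four walls, each 2440 mm tall and 199 mm thick, enclosing a footprint 4300 mm (x) by 2970 mm (y) outside-to-outside, with no floor or roof. The front and back walls (the −y and +y sides) span the full width; the two side walls fit between them.

B is a table with a 1248×658 mm rectangular top, 49 mm thick, top surface at z = 750 mm, supported by four 68×68 mm square legs, each inset 57 mm from the nearest pair of top edges, running from the floor.

The table sits inside the house frame, centred.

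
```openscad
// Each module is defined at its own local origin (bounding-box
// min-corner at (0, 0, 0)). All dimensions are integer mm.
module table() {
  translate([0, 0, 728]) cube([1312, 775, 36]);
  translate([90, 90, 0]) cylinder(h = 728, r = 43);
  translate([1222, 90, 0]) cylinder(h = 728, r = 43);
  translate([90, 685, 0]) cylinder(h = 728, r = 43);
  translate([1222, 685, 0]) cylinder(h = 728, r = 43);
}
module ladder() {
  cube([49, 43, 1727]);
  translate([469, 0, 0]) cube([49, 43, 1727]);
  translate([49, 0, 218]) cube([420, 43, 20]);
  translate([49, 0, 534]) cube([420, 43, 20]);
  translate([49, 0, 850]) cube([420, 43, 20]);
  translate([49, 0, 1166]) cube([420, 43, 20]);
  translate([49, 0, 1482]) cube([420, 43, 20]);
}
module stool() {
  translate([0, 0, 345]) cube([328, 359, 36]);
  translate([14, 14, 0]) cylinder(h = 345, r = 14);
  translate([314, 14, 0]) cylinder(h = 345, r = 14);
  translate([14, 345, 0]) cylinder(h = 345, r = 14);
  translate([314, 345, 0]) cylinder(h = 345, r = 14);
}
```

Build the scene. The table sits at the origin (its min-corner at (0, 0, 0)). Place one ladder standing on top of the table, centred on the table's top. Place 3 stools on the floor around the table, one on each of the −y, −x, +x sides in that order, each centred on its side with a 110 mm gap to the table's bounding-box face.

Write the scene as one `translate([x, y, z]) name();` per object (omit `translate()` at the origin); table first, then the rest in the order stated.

table();
translate([397, 366, 764]) ladder();
translate([492, -469, 0]) stool();
translate([-438, 208, 0]) stool();
translate([1422, 208, 0]) stool();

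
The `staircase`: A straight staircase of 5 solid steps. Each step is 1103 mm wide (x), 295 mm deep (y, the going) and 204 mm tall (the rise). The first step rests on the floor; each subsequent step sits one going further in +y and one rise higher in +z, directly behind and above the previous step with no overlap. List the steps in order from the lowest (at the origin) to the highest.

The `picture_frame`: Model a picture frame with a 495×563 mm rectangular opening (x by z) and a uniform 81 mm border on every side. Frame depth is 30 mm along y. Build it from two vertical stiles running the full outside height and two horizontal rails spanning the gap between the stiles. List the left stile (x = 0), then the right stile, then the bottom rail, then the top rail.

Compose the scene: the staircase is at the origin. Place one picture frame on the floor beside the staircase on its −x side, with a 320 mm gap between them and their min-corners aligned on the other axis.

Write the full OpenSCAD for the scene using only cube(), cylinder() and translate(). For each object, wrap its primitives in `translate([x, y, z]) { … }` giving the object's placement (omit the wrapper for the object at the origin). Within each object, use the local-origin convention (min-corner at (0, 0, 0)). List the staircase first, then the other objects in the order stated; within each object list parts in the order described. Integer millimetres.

cube([1103, 295, 204]);
translate([0, 295, 204]) cube([1103, 295, 204]);
translate([0, 590, 408]) cube([1103, 295, 204]);
translate([0, 885, 612]) cube([1103, 295, 204]);
translate([0, 1180, 816]) cube([1103, 295, 204]);
translate([-977, 0, 0]) {
  cube([81, 30, 725]);
  translate([576, 0, 0]) cube([81, 30, 725]);
  translate([81, 0, 0]) cube([495, 30, 81]);
  translate([81, 0, 644]) cube([495, 30, 81]);
}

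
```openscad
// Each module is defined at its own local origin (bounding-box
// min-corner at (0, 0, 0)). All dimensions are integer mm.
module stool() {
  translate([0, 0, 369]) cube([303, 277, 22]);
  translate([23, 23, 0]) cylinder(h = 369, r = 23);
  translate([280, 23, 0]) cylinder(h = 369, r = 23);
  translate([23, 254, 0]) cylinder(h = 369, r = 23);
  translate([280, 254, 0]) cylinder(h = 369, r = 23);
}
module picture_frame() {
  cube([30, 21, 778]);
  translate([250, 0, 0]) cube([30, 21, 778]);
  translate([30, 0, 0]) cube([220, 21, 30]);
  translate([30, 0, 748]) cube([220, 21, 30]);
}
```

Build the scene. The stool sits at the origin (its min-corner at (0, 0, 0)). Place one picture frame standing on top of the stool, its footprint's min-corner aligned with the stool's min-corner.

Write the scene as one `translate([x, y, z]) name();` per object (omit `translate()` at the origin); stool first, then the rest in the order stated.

stool();
translate([0, 0, 391]) picture_frame();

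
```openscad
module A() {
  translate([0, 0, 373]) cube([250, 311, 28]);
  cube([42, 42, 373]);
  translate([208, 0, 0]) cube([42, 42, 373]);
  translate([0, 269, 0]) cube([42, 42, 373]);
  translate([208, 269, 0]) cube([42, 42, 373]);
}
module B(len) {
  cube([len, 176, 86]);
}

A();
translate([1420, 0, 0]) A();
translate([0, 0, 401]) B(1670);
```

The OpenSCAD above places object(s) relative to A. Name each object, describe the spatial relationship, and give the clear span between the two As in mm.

A is a stool. B is a beam. A beam spans the tops of two stools. The clear span between the two stools is 1170 mm.

Second stool starts at x = 1420; first ends at x = 250; clear span = 1420 − 250 = 1170 mm.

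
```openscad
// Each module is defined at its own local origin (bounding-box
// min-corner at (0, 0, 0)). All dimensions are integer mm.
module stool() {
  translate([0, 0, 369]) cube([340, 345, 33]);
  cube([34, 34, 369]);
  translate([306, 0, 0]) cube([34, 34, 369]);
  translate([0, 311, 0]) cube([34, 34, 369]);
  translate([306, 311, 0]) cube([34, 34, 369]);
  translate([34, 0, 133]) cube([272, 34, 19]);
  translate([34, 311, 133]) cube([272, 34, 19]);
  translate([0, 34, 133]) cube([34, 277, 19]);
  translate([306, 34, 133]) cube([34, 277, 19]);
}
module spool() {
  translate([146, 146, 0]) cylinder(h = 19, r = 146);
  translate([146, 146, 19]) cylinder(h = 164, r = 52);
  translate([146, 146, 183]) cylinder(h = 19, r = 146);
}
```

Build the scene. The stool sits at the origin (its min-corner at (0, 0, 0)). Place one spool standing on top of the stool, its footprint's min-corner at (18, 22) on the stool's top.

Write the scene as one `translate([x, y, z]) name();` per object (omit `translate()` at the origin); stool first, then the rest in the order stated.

stool();
translate([18, 22, 402]) spool();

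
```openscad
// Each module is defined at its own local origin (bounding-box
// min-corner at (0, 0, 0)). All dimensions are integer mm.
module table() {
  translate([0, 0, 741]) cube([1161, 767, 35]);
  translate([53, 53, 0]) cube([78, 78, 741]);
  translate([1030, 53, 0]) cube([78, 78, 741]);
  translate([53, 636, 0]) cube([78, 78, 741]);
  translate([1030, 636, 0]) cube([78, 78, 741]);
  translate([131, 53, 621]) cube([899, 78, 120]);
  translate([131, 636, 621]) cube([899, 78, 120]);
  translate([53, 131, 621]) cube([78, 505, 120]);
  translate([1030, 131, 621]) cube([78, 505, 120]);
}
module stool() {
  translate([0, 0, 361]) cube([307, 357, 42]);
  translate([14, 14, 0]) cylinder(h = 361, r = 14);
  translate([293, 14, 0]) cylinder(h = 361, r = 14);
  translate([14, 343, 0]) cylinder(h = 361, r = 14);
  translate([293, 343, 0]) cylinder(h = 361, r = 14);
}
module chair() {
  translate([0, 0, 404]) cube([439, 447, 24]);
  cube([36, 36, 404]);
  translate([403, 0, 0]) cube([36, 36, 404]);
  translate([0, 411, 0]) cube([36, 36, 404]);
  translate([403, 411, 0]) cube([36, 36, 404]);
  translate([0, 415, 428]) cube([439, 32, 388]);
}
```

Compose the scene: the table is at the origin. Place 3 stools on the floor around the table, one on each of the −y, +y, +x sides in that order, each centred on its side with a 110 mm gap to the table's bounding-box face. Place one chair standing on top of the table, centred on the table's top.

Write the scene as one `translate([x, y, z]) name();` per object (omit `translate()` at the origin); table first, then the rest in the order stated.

table();
translate([427, -467, 0]) stool();
translate([427, 877, 0]) stool();
translate([1271, 205, 0]) stool();
translate([361, 160, 776]) chair();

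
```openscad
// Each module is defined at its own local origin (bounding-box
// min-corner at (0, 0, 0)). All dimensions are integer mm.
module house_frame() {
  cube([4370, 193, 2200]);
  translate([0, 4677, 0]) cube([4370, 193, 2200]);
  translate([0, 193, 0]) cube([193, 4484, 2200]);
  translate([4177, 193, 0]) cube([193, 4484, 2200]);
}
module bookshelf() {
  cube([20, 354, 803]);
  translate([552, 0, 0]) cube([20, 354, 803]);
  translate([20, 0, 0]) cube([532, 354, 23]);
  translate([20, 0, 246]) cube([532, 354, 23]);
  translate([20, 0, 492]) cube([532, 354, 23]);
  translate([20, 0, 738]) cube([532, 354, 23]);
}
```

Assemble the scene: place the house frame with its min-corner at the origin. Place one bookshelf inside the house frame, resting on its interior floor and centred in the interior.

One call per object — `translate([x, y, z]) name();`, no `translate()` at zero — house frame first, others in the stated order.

house_frame();
translate([1899, 2258, 0]) bookshelf();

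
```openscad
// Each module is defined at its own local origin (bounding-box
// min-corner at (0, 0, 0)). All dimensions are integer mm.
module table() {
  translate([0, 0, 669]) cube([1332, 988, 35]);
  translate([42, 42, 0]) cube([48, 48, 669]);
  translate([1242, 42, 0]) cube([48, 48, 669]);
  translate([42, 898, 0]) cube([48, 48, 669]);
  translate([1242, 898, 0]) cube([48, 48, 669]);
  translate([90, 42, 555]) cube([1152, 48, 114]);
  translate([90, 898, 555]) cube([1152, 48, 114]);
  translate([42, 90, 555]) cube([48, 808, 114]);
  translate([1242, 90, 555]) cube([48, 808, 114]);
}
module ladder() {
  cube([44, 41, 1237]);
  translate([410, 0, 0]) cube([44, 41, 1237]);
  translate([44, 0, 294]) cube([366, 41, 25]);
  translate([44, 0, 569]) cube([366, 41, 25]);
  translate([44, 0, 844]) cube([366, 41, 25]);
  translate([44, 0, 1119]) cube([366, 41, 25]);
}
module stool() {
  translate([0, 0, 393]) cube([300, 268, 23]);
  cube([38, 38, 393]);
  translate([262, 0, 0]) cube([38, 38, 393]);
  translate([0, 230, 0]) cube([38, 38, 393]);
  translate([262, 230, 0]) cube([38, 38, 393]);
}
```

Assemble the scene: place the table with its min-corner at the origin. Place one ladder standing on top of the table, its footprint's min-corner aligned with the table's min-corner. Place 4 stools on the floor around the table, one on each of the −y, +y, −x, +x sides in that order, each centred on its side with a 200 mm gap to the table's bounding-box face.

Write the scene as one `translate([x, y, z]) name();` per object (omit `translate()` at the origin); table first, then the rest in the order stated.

table();
translate([0, 0, 704]) ladder();
translate([516, -468, 0]) stool();
translate([516, 1188, 0]) stool();
translate([-500, 360, 0]) stool();
translate([1532, 360, 0]) stool();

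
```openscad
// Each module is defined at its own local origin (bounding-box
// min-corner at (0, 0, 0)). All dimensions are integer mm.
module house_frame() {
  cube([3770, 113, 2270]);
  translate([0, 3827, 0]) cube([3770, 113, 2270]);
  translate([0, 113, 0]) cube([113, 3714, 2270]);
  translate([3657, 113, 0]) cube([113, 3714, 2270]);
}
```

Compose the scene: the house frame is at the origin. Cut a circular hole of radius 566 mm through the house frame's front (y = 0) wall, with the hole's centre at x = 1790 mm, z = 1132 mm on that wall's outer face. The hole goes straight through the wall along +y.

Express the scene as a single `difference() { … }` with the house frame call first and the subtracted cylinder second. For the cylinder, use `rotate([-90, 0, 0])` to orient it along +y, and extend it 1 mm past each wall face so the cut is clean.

difference() {
  house_frame();
  translate([1790, -1, 1132]) rotate([-90, 0, 0]) cylinder(h = 115, r = 566);
}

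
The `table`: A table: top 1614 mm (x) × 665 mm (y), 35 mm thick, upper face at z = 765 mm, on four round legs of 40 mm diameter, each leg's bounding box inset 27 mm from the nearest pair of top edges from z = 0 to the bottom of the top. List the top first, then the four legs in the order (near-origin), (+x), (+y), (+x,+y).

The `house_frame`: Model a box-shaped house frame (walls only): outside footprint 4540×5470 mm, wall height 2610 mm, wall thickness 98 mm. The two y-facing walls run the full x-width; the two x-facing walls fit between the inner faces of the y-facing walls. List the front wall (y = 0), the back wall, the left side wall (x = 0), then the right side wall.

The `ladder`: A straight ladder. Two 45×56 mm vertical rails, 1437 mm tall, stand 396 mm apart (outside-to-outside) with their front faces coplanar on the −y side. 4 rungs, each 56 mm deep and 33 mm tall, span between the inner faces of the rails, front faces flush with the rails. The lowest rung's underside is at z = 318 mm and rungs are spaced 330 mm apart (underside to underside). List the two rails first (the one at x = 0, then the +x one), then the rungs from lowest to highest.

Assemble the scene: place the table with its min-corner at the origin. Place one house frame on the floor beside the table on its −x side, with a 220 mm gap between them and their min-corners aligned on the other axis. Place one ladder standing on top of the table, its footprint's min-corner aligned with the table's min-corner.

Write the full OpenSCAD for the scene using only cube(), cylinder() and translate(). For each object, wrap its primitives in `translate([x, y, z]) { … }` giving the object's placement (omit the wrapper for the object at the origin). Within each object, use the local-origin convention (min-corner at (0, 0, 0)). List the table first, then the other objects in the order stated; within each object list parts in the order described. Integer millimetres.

translate([0, 0, 730]) cube([1614, 665, 35]);
translate([47, 47, 0]) cylinder(h = 730, r = 20);
translate([1567, 47, 0]) cylinder(h = 730, r = 20);
translate([47, 618, 0]) cylinder(h = 730, r = 20);
translate([1567, 618, 0]) cylinder(h = 730, r = 20);
translate([-4760, 0, 0]) {
  cube([4540, 98, 2610]);
  translate([0, 5372, 0]) cube([4540, 98, 2610]);
  translate([0, 98, 0]) cube([98, 5274, 2610]);
  translate([4442, 98, 0]) cube([98, 5274, 2610]);
}
translate([0, 0, 765]) {
  cube([45, 56, 1437]);
  translate([351, 0, 0]) cube([45, 56, 1437]);
  translate([45, 0, 318]) cube([306, 56, 33]);
  translate([45, 0, 648]) cube([306, 56, 33]);
  translate([45, 0, 978]) cube([306, 56, 33]);
  translate([45, 0, 1308]) cube([306, 56, 33]);
}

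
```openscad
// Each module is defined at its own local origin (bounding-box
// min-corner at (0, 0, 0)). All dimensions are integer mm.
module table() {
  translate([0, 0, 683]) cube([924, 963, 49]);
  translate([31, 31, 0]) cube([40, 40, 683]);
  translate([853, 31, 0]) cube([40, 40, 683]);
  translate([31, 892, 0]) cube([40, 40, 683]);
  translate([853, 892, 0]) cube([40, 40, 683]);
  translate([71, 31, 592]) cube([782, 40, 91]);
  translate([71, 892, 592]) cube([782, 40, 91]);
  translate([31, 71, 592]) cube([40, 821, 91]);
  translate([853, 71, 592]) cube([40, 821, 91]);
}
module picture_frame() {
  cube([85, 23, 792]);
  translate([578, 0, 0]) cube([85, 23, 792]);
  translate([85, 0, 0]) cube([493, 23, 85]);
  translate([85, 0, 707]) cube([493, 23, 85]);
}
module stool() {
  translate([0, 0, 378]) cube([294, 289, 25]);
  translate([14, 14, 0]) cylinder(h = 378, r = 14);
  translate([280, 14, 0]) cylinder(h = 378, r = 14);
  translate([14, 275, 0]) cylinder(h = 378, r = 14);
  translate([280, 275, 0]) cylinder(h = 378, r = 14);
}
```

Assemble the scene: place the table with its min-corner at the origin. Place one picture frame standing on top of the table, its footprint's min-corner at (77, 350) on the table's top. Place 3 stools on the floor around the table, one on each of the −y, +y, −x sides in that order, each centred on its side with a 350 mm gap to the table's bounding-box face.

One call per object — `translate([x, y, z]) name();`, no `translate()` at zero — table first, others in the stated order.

table();
translate([77, 350, 732]) picture_frame();
translate([315, -639, 0]) stool();
translate([315, 1313, 0]) stool();
translate([-644, 337, 0]) stool();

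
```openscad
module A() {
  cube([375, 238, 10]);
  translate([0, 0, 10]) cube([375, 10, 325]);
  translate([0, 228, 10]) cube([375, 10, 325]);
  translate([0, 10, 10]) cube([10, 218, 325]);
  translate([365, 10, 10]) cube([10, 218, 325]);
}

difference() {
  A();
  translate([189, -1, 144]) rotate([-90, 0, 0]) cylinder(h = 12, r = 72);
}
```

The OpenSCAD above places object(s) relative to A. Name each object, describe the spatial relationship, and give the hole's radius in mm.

The subtracted cylinder has r = 72 mm.

A is an open box. The open box has a circular hole through its front wall. The hole's radius is 72 mm.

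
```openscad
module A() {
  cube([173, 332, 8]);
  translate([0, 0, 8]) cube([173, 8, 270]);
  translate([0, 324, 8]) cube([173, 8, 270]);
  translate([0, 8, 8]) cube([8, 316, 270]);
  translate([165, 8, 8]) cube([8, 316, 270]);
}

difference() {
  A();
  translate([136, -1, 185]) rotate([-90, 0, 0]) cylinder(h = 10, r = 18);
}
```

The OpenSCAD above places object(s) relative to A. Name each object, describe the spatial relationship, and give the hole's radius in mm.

A is an open box. The open box has a circular hole through its front wall. The hole's radius is 18 mm.

The subtracted cylinder has r = 18 mm.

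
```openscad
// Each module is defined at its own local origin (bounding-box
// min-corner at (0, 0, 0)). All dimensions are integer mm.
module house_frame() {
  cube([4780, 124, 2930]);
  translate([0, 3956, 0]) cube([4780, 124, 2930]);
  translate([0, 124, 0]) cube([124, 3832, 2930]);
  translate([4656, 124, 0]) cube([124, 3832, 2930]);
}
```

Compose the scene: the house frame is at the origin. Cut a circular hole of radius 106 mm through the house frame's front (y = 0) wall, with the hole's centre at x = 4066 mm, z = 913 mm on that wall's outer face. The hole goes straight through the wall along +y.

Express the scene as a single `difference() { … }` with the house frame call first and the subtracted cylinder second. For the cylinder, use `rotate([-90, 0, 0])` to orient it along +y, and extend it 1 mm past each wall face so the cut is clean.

difference() {
  house_frame();
  translate([4066, -1, 913]) rotate([-90, 0, 0]) cylinder(h = 126, r = 106);
}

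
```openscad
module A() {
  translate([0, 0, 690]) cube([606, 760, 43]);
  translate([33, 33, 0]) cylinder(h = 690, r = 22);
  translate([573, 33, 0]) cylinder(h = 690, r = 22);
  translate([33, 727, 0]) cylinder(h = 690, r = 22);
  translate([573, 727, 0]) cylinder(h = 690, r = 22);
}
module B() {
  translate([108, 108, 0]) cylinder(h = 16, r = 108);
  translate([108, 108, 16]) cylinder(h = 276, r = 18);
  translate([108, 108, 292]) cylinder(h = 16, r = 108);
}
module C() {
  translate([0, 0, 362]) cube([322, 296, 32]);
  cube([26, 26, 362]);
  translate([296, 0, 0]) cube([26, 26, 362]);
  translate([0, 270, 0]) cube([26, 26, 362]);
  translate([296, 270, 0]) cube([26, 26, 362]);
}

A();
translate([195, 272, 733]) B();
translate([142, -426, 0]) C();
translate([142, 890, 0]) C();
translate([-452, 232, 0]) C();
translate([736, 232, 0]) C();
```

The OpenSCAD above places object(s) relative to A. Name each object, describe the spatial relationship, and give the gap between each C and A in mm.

Each stool's nearest face is 130 mm from the table's bounding box.

A is a table. B is a spool. C is a stool. The spool is on top of the table, centred. Four stools sit around the table at the −y, +y, −x, +x sides. The gap between each stool and the table is 130 mm.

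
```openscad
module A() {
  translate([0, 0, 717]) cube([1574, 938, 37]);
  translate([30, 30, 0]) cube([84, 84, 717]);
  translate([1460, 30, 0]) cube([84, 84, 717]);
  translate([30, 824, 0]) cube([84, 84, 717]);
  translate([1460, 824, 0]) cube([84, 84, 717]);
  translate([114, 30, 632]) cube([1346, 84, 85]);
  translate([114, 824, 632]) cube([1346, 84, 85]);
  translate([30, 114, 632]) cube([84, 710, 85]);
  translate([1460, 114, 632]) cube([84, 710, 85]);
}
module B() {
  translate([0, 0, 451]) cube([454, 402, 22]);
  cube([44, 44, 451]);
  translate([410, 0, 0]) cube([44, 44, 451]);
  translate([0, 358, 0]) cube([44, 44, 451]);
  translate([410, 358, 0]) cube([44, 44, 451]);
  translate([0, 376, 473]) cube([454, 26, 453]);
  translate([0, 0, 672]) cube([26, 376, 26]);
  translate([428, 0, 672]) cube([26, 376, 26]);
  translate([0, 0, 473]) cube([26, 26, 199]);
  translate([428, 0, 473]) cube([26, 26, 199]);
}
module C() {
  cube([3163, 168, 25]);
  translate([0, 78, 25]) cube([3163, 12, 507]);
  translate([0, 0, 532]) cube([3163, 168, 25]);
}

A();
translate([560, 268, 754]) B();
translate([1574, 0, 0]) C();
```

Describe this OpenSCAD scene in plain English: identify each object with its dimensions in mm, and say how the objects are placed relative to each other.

A is a table: top 1574 mm (x) × 938 mm (y), 37 mm thick, upper face at z = 754 mm, on four 84×84 mm square legs, each inset 30 mm from the nearest pair of top edges, running from z = 0 to the bottom of the top. Four apron rails, 84 mm thick and 85 mm tall, run between adjacent legs with their top edges flush with the underside of the top and their outer faces flush with the legs' outer faces.

B is a chair: 454×402 mm seat, 22 mm thick, top at z = 473 mm, on four 44 mm square corner legs flush with the seat edges. A 26 mm thick backrest slab spans the full seat width, extending 453 mm above the seat top, its back face flush with the seat's +y edge. Two armrests of 26×26 mm section run along each side from the seat's front edge to the front of the backrest, top faces 225 mm above the seat top and outer faces flush with the seat's x-edges; a 26×26 mm post under the front of each armrest stands on the seat at the front corner.

C is an I-beam lying along x, 3163 mm long. Overall section height 557 mm. Two flanges 168 mm wide (y) and 25 mm thick, one on the floor and one at the top; a web 12 mm thick runs between them, centred on the flange width.

The chair is on top of the table, centred. The I-beam is against the table's +x side, with their −y faces flush.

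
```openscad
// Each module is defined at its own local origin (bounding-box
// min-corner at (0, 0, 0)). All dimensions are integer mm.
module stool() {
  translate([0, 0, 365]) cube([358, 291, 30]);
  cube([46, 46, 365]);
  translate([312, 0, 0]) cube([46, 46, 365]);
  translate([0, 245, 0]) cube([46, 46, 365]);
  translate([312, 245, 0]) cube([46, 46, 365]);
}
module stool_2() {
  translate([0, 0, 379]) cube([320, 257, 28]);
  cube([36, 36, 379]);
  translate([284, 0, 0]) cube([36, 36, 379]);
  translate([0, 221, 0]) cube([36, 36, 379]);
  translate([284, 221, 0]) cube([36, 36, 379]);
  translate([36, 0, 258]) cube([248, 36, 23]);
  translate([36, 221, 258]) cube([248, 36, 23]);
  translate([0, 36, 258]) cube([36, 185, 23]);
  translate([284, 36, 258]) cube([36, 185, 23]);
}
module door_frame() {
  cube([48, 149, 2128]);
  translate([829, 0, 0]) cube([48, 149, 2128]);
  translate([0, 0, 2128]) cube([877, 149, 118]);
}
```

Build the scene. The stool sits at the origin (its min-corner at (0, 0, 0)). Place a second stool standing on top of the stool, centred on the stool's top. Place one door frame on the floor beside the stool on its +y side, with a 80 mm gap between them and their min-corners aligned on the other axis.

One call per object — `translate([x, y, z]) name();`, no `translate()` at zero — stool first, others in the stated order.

stool();
translate([19, 17, 395]) stool_2();
translate([0, 371, 0]) door_frame();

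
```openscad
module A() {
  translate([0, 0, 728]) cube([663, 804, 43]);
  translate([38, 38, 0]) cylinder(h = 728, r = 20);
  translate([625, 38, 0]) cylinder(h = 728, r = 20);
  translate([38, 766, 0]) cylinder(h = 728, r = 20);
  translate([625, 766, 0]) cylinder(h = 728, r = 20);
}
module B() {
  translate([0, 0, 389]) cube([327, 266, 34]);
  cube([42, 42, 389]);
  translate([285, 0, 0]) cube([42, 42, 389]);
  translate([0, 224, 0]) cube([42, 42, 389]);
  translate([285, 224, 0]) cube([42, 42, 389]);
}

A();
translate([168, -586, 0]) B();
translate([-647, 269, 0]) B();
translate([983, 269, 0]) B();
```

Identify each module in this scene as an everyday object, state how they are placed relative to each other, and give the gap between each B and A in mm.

A is a table. B is a stool. Three stools sit around the table at the −y, −x, +x sides. The gap between each stool and the table is 320 mm.

Each stool's nearest face is 320 mm from the table's bounding box.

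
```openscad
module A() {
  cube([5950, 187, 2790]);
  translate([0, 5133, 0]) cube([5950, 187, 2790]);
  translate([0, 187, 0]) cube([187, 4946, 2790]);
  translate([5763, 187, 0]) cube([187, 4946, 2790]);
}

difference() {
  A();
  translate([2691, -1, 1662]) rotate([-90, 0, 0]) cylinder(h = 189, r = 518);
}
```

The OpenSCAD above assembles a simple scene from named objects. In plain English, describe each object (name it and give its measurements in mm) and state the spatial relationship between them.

A is a box-shaped house frame (walls only): outside footprint 5950×5320 mm, wall height 2790 mm, wall thickness 187 mm. The two y-facing walls run the full x-width; the two x-facing walls fit between the inner faces of the y-facing walls.

The house frame has a circular hole of radius 518 mm through its front wall, centred at (x = 2691, z = 1662).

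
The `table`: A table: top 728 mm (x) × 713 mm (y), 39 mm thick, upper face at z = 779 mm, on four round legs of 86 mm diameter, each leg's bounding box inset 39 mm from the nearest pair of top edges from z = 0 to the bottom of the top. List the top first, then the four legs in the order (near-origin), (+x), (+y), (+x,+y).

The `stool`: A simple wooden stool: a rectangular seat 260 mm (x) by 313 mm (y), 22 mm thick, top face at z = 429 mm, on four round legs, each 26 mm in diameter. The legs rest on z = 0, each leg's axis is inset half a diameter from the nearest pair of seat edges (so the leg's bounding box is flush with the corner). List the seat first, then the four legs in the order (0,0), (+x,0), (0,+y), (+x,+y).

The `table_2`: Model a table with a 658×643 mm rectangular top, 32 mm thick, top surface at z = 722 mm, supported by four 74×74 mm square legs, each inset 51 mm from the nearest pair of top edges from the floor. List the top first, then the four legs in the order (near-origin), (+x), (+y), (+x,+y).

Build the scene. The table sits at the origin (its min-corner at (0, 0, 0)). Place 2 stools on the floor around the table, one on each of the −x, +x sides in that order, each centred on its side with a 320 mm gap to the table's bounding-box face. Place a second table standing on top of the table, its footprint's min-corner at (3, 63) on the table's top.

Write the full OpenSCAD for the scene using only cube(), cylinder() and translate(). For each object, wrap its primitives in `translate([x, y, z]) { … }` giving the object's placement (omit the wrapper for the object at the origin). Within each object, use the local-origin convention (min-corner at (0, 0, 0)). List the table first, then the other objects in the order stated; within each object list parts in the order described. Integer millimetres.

translate([0, 0, 740]) cube([728, 713, 39]);
translate([82, 82, 0]) cylinder(h = 740, r = 43);
translate([646, 82, 0]) cylinder(h = 740, r = 43);
translate([82, 631, 0]) cylinder(h = 740, r = 43);
translate([646, 631, 0]) cylinder(h = 740, r = 43);
translate([-580, 200, 0]) {
  translate([0, 0, 407]) cube([260, 313, 22]);
  translate([13, 13, 0]) cylinder(h = 407, r = 13);
  translate([247, 13, 0]) cylinder(h = 407, r = 13);
  translate([13, 300, 0]) cylinder(h = 407, r = 13);
  translate([247, 300, 0]) cylinder(h = 407, r = 13);
}
translate([1048, 200, 0]) {
  translate([0, 0, 407]) cube([260, 313, 22]);
  translate([13, 13, 0]) cylinder(h = 407, r = 13);
  translate([247, 13, 0]) cylinder(h = 407, r = 13);
  translate([13, 300, 0]) cylinder(h = 407, r = 13);
  translate([247, 300, 0]) cylinder(h = 407, r = 13);
}
translate([3, 63, 779]) {
  translate([0, 0, 690]) cube([658, 643, 32]);
  translate([51, 51, 0]) cube([74, 74, 690]);
  translate([533, 51, 0]) cube([74, 74, 690]);
  translate([51, 518, 0]) cube([74, 74, 690]);
  translate([533, 518, 0]) cube([74, 74, 690]);
}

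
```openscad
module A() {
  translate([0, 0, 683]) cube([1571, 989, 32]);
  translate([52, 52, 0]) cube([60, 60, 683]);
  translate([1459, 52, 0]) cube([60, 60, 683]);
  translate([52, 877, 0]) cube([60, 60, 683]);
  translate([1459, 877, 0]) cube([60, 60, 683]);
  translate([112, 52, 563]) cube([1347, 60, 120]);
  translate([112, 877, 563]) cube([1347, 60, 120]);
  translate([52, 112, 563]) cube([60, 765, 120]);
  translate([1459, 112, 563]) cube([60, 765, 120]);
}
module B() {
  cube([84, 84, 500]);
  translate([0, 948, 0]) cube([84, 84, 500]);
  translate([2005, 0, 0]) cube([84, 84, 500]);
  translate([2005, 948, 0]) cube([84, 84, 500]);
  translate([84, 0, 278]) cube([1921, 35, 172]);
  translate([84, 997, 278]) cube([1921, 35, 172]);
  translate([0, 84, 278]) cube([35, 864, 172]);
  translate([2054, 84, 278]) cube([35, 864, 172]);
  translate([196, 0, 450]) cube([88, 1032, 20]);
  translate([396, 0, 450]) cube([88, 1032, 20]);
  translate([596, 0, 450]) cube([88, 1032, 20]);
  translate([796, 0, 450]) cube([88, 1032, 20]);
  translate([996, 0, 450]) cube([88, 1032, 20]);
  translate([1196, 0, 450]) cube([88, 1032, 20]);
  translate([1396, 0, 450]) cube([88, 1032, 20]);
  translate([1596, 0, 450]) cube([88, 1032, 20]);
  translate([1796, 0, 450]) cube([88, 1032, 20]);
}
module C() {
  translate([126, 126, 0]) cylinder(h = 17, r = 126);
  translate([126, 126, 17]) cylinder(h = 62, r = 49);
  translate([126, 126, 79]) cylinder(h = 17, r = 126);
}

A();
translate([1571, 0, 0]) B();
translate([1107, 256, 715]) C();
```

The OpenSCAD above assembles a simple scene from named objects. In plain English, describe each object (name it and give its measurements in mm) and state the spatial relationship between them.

A is a rectangular dining table. The top is 1571×989×32 mm with its upper surface at z = 715 mm. It stands on four 60×60 mm square legs, each inset 52 mm from the nearest pair of top edges, running from the floor to the underside of the top. Four apron rails, 60 mm thick and 120 mm tall, run between adjacent legs with their top edges flush with the underside of the top and their outer faces flush with the legs' outer faces.

B is a bed frame 2089 mm long (x) by 1032 mm wide (y). Four 84×84 mm corner posts, 500 mm tall, at the corners of the footprint. Four rails of 35 mm thickness and 172 mm height run between adjacent posts with their undersides at z = 278 mm, their outer faces flush with the outside of the frame (the two x-running rails run between the posts' inner faces; the two y-running rails run between the posts' inner faces). 9 slats, each 88 mm wide (x) and 20 mm thick, lie across the top of the two x-running rails, running the full 1032 mm width of the frame in y; the slats are evenly spaced along x between the inner faces of the end posts with equal gaps (rounded down to the nearest mm) at the −x end and between each pair — any rounding remainder accumulates at the +x end.

C is a spool: two coaxial disc flanges of radius 126 mm and thickness 17 mm, joined by a core cylinder of radius 49 mm and height 62 mm. The lower flange rests on z = 0 and the three cylinders share a vertical axis.

The bed frame is against the table's +x side, with their −y faces flush. The spool is on top of the table.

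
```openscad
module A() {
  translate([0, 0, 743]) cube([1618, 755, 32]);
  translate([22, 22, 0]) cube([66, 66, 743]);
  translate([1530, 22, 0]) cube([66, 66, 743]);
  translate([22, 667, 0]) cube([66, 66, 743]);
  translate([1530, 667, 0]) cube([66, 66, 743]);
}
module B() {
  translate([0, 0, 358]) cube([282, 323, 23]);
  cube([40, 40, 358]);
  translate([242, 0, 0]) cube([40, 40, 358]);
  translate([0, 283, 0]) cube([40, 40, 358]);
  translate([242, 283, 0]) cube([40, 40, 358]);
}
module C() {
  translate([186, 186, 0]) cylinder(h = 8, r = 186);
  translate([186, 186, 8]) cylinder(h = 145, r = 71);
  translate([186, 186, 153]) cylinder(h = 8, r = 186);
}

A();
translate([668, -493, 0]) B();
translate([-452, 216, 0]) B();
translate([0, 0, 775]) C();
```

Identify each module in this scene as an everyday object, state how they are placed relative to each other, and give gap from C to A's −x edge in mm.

The spool's min-x is at 0; the table's min-x is 0; gap = 0 mm.

A is a table. B is a stool. C is a spool. Two stools sit around the table at the −y, −x sides. The spool is on top of the table. The gap from the spool to the table's −x edge is 0 mm.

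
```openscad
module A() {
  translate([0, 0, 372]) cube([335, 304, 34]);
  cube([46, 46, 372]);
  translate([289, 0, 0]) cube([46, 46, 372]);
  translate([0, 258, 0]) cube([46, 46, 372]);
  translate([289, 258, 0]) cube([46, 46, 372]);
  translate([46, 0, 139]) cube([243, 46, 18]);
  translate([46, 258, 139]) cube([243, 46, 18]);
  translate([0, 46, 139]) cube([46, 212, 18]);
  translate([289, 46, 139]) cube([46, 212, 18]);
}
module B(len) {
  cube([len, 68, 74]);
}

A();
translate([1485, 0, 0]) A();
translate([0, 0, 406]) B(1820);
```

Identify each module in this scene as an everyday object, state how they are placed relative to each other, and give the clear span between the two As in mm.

A is a stool. B is a beam. A beam spans the tops of two stools. The clear span between the two stools is 1150 mm.

Second stool starts at x = 1485; first ends at x = 335; clear span = 1485 − 335 = 1150 mm.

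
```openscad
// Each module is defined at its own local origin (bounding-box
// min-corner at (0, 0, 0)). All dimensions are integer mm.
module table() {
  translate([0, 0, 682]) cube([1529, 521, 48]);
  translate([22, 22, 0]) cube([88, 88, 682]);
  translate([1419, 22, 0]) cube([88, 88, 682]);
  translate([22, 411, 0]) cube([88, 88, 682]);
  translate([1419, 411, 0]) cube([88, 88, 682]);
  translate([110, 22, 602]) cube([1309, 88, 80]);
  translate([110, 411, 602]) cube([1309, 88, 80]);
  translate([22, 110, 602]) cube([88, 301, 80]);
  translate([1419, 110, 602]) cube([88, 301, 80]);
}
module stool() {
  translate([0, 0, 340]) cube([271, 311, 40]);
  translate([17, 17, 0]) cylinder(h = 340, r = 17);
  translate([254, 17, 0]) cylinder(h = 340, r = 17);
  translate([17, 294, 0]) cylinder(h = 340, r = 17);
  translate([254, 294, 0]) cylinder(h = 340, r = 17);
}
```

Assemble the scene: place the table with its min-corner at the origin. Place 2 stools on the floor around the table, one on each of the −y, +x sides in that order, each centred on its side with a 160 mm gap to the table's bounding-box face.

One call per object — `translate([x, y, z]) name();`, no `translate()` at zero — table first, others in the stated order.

table();
translate([629, -471, 0]) stool();
translate([1689, 105, 0]) stool();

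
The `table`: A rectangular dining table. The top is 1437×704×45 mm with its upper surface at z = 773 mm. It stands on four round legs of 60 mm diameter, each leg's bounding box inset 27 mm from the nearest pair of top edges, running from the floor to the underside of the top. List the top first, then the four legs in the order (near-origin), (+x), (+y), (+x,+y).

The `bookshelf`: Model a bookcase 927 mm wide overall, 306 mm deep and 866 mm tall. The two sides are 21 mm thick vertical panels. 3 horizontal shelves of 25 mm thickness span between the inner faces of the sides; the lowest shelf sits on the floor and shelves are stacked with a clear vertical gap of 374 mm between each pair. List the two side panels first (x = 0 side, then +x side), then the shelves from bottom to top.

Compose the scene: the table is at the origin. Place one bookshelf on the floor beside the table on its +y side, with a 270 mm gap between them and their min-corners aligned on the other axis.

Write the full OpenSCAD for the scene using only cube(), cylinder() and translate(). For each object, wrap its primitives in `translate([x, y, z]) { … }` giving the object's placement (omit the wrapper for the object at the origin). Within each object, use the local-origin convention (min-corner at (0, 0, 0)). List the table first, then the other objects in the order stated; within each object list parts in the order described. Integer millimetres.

translate([0, 0, 728]) cube([1437, 704, 45]);
translate([57, 57, 0]) cylinder(h = 728, r = 30);
translate([1380, 57, 0]) cylinder(h = 728, r = 30);
translate([57, 647, 0]) cylinder(h = 728, r = 30);
translate([1380, 647, 0]) cylinder(h = 728, r = 30);
translate([0, 974, 0]) {
  cube([21, 306, 866]);
  translate([906, 0, 0]) cube([21, 306, 866]);
  translate([21, 0, 0]) cube([885, 306, 25]);
  translate([21, 0, 399]) cube([885, 306, 25]);
  translate([21, 0, 798]) cube([885, 306, 25]);
}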